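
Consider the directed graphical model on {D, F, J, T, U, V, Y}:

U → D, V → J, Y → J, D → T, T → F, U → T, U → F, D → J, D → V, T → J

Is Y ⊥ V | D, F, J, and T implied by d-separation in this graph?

No

There are 5 undirected paths between Y and V; checking each against the conditioning set {D, F, J, T}:
Path 1: Y → J ← D → V
  D is a fork here and D is conditioned on, so the path is blocked at D.
Path 2: Y → J ← V
  J is a collider and J is conditioned on, which opens it — no node blocks this path, so it is active.
Path 3: Y → J ← T ← U → D → V
  T is a chain here and T is conditioned on, so the path is blocked at T.
Path 4: Y → J ← T ← D → V
  T is a chain here and T is conditioned on, so the path is blocked at T.
Path 5: Y → J ← T → F ← U → D → V
  T is a fork here and T is conditioned on, so the path is blocked at T.
At least one path is unblocked, so d-separation fails.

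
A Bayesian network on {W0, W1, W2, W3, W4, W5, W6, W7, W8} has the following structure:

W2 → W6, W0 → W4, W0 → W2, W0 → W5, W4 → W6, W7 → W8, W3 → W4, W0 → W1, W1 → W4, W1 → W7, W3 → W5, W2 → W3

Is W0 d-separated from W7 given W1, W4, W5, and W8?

Yes

Enumerating the 6 paths from W0 to W7 and testing each for blocking by {W1, W4, W5, W8}:
Path 1: W0 → W2 → W3 → W4 ← W1 → W7
  W1 is a fork here and W1 is conditioned on, so the path is blocked at W1.
Path 2: W0 → W2 → W6 ← W4 ← W1 → W7
  W6 is a collider here and neither W6 nor any of its descendants is conditioned on, so the collider stays closed — the path is blocked at W6.
Path 3: W0 → W5 ← W3 ← W2 → W6 ← W4 ← W1 → W7
  W6 is a collider here and neither W6 nor any of its descendants is conditioned on, so the collider stays closed — the path is blocked at W6.
Path 4: W0 → W5 ← W3 → W4 ← W1 → W7
  W1 is a fork here and W1 is conditioned on, so the path is blocked at W1.
Path 5: W0 → W1 → W7
  W1 is a chain here and W1 is conditioned on, so the path is blocked at W1.
Path 6: W0 → W4 ← W1 → W7
  W1 is a fork here and W1 is conditioned on, so the path is blocked at W1.
All paths are blocked; W0 ⊥ W7 | {W1, W4, W5, W8} holds.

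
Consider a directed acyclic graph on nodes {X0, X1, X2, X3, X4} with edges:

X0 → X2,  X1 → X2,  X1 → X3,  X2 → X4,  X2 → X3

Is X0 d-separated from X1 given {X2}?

No

We examine all 2 paths between X0 and X1:
Path 1: X0 → X2 ← X1
  X2 is a collider and X2 is conditioned on, which opens it — no node blocks this path, so it is active.
Path 2: X0 → X2 → X3 ← X1
  X2 is a chain here and X2 is conditioned on, so the path is blocked at X2.
Because an active path exists, X0 and X1 are not d-separated.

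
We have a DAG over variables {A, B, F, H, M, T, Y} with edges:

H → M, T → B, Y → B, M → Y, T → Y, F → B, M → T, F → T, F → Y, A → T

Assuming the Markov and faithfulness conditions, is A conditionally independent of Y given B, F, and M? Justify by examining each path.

Enumerating the 6 paths from A to Y and testing each for blocking by {B, F, M}:
Path 1: A → T ← F → Y
  F is a fork here and F is conditioned on, so the path is blocked at F.
Path 2: A → T ← F → B ← Y
  F is a fork here and F is conditioned on, so the path is blocked at F.
Path 3: A → T → Y
  T is a chain and T is not conditioned on — no node blocks this path, so it is active.
Path 4: A → T ← M → Y
  M is a fork here and M is conditioned on, so the path is blocked at M.
Path 5: A → T → B ← F → Y
  F is a fork here and F is conditioned on, so the path is blocked at F.
Path 6: A → T → B ← Y
  T is a chain and T is not conditioned on; B is a collider and B is conditioned on, which opens it — no node blocks this path, so it is active.
Because an active path exists, A and Y are not d-separated.

No — A and Y are not d-separated given {B, F, M}.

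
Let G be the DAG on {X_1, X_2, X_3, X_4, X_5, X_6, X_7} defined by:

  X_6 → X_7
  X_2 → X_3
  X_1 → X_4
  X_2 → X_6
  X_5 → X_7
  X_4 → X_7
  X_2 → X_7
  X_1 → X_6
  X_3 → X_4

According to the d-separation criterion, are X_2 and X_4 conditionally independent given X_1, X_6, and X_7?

No

We examine all 5 paths between X_2 and X_4:
Path 1: X_2 → X_3 → X_4
  X_3 is a chain and X_3 is not conditioned on — no node blocks this path, so it is active.
Path 2: X_2 → X_6 ← X_1 → X_4
  X_1 is a fork here and X_1 is conditioned on, so the path is blocked at X_1.
Path 3: X_2 → X_6 → X_7 ← X_4
  X_6 is a chain here and X_6 is conditioned on, so the path is blocked at X_6.
Path 4: X_2 → X_7 ← X_4
  X_7 is a collider and X_7 is conditioned on, which opens it — no node blocks this path, so it is active.
Path 5: X_2 → X_7 ← X_6 ← X_1 → X_4
  X_6 is a chain here and X_6 is conditioned on, so the path is blocked at X_6.
Since the path X_2 → X_3 → X_4 is active, X_2 and X_4 are not d-separated given {X_1, X_6, X_7}.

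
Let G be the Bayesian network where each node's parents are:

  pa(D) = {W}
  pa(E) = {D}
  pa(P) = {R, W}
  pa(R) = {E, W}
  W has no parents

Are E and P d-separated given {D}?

No

There are 4 undirected paths between E and P; checking each against the conditioning set {D}:
Path 1: E ← D ← W → P
  D is a chain here and D is conditioned on, so the path is blocked at D.
Path 2: E ← D ← W → R → P
  D is a chain here and D is conditioned on, so the path is blocked at D.
Path 3: E → R ← W → P
  R is a collider here and neither R nor any of its descendants is conditioned on, so the collider stays closed — the path is blocked at R.
Path 4: E → R → P
  R is a chain and R is not conditioned on — no node blocks this path, so it is active.
Since the path E → R → P is active, E and P are not d-separated given {D}.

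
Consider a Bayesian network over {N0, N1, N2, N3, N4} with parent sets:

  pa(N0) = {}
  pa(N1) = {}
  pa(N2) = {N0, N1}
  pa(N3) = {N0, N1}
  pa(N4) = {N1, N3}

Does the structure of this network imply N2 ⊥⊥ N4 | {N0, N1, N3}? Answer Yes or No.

Yes

There are 4 undirected paths between N2 and N4; checking each against the conditioning set {N0, N1, N3}:
  1. N2 ← N0 → N3 → N4 — N0:fork[blocks]; N3:chain[blocks] ⇒ blocked
  2. N2 ← N0 → N3 ← N1 → N4 — N0:fork[blocks]; N3:collider[open]; N1:fork[blocks] ⇒ blocked
  3. N2 ← N1 → N4 — N1:fork[blocks] ⇒ blocked
  4. N2 ← N1 → N3 → N4 — N1:fork[blocks]; N3:chain[blocks] ⇒ blocked
Since every path is blocked, d-separation holds.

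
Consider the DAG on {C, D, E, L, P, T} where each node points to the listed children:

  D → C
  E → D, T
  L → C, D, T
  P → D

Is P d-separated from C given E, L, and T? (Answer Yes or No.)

No

3 paths connect P and C; each must be blocked for d-separation to hold:
Path 1: P → D → C
  D is a chain and D is not conditioned on — no node blocks this path, so it is active.
Path 2: P → D ← E → T ← L → C
  D is a collider here and neither D nor any of its descendants is conditioned on, so the collider stays closed — the path is blocked at D.
Path 3: P → D ← L → C
  D is a collider here and neither D nor any of its descendants is conditioned on, so the collider stays closed — the path is blocked at D.
At least one path is unblocked, so d-separation fails.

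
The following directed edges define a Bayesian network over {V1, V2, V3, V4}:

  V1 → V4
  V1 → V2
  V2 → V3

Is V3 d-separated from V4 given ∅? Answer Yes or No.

Only one path connects V3 and V4:
Path 1: V3 ← V2 ← V1 → V4
  V2 is a chain and V2 is not conditioned on; V1 is a fork and V1 is not conditioned on — no node blocks this path, so it is active.
At least one path is unblocked, so d-separation fails.

No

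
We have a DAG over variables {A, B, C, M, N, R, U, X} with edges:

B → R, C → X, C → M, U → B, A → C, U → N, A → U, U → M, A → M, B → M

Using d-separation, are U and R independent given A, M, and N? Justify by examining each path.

No

4 paths connect U and R; each must be blocked for d-separation to hold:
Path 1: U → B → R
  B is a chain and B is not conditioned on — no node blocks this path, so it is active.
Path 2: U → M ← B → R
  M is a collider and M is conditioned on, which opens it; B is a fork and B is not conditioned on — no node blocks this path, so it is active.
Path 3: U ← A → C → M ← B → R
  A is a fork here and A is conditioned on, so the path is blocked at A.
Path 4: U ← A → M ← B → R
  A is a fork here and A is conditioned on, so the path is blocked at A.
At least one path is unblocked, so d-separation fails.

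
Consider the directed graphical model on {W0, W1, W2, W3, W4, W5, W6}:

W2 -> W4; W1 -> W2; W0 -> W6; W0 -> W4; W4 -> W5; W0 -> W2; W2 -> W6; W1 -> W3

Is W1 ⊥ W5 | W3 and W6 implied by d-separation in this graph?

No

There are 3 undirected paths between W1 and W5; checking each against the conditioning set {W3, W6}:
  1. W1 → W2 → W6 ← W0 → W4 → W5 — W2:chain[open]; W6:collider[open]; W0:fork[open]; W4:chain[open] ⇒ active
  2. W1 → W2 ← W0 → W4 → W5 — W2:collider[open]; W0:fork[open]; W4:chain[open] ⇒ active
  3. W1 → W2 → W4 → W5 — W2:chain[open]; W4:chain[open] ⇒ active
Because an active path exists, W1 and W5 are not d-separated.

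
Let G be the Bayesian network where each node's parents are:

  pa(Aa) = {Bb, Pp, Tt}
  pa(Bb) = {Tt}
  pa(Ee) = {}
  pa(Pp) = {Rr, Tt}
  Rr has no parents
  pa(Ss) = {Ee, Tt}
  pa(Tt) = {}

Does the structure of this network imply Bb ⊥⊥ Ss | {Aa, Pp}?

We examine all 3 paths between Bb and Ss:
Path 1: Bb ← Tt → Ss
  Tt is a fork and Tt is not conditioned on — no node blocks this path, so it is active.
Path 2: Bb → Aa ← Pp ← Tt → Ss
  Pp is a chain here and Pp is conditioned on, so the path is blocked at Pp.
Path 3: Bb → Aa ← Tt → Ss
  Aa is a collider and Aa is conditioned on, which opens it; Tt is a fork and Tt is not conditioned on — no node blocks this path, so it is active.
Since the path Bb ← Tt → Ss is active, Bb and Ss are not d-separated given {Aa, Pp}.

No — Bb and Ss are not d-separated given {Aa, Pp}.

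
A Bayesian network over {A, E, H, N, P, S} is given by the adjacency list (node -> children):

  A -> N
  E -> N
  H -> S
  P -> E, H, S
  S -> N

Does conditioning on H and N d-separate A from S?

No

Enumerating the 3 paths from A to S and testing each for blocking by {H, N}:
Path 1: A → N ← E ← P → H → S
  H is a chain here and H is conditioned on, so the path is blocked at H.
Path 2: A → N ← E ← P → S
  N is a collider and N is conditioned on, which opens it; E is a chain and E is not conditioned on; P is a fork and P is not conditioned on — no node blocks this path, so it is active.
Path 3: A → N ← S
  N is a collider and N is conditioned on, which opens it — no node blocks this path, so it is active.
Because an active path exists, A and S are not d-separated.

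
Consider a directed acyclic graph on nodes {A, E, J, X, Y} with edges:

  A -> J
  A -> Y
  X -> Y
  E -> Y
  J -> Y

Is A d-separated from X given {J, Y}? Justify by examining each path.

No

We examine all 2 paths between A and X:
  1. A → J → Y ← X — J:chain[blocks]; Y:collider[open] ⇒ blocked
  2. A → Y ← X — Y:collider[open] ⇒ active
Because an active path exists, A and X are not d-separated.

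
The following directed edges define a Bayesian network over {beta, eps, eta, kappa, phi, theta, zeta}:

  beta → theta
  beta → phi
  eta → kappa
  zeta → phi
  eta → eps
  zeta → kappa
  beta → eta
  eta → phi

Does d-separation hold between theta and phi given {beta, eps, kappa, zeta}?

Enumerating the 3 paths from theta to phi and testing each for blocking by {beta, eps, kappa, zeta}:
Path 1: theta ← beta → eta → kappa ← zeta → phi
  beta is a fork here and beta is conditioned on, so the path is blocked at beta.
Path 2: theta ← beta → eta → phi
  beta is a fork here and beta is conditioned on, so the path is blocked at beta.
Path 3: theta ← beta → phi
  beta is a fork here and beta is conditioned on, so the path is blocked at beta.
All paths are blocked; theta ⊥ phi | {beta, eps, kappa, zeta} holds.

Yes — theta and phi are d-separated given {beta, eps, kappa, zeta}.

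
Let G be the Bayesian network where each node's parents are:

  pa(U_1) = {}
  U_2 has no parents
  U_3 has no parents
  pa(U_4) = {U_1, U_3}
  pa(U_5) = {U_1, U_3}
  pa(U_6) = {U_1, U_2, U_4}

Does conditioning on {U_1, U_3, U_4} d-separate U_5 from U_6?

Yes — U_5 and U_6 are d-separated given {U_1, U_3, U_4}.

We examine all 4 paths between U_5 and U_6:
Path 1: U_5 ← U_3 → U_4 → U_6
  U_3 is a fork here and U_3 is conditioned on, so the path is blocked at U_3.
Path 2: U_5 ← U_3 → U_4 ← U_1 → U_6
  U_3 is a fork here and U_3 is conditioned on, so the path is blocked at U_3.
Path 3: U_5 ← U_1 → U_6
  U_1 is a fork here and U_1 is conditioned on, so the path is blocked at U_1.
Path 4: U_5 ← U_1 → U_4 → U_6
  U_1 is a fork here and U_1 is conditioned on, so the path is blocked at U_1.
All paths are blocked; U_5 ⊥ U_6 | {U_1, U_3, U_4} holds.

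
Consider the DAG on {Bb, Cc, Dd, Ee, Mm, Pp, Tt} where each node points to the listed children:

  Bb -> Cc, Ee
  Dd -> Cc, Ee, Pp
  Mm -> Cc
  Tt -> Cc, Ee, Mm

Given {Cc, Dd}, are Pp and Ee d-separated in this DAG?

Yes

4 paths connect Pp and Ee; each must be blocked for d-separation to hold:
Path 1: Pp ← Dd → Cc ← Tt → Ee
  Dd is a fork here and Dd is conditioned on, so the path is blocked at Dd.
Path 2: Pp ← Dd → Cc ← Bb → Ee
  Dd is a fork here and Dd is conditioned on, so the path is blocked at Dd.
Path 3: Pp ← Dd → Cc ← Mm ← Tt → Ee
  Dd is a fork here and Dd is conditioned on, so the path is blocked at Dd.
Path 4: Pp ← Dd → Ee
  Dd is a fork here and Dd is conditioned on, so the path is blocked at Dd.
Every path is blocked, so Pp and Ee are d-separated given {Cc, Dd}.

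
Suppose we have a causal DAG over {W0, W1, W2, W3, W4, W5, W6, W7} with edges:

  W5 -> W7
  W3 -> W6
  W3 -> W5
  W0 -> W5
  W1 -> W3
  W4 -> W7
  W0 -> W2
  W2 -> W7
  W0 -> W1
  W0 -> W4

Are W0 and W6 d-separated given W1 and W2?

Enumerating the 4 paths from W0 to W6 and testing each for blocking by {W1, W2}:
  1. W0 → W2 → W7 ← W5 ← W3 → W6 — W2:chain[blocks]; W7:collider[blocks]; W5:chain[open]; W3:fork[open] ⇒ blocked
  2. W0 → W1 → W3 → W6 — W1:chain[blocks]; W3:chain[open] ⇒ blocked
  3. W0 → W4 → W7 ← W5 ← W3 → W6 — W4:chain[open]; W7:collider[blocks]; W5:chain[open]; W3:fork[open] ⇒ blocked
  4. W0 → W5 ← W3 → W6 — W5:collider[blocks]; W3:fork[open] ⇒ blocked
Every path is blocked, so W0 and W6 are d-separated given {W1, W2}.

Yes — W0 and W6 are d-separated given {W1, W2}.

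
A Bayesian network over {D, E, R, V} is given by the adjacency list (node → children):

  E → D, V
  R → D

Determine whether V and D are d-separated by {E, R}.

Yes

There is one path between V and D:
Path 1: V ← E → D
  E is a fork here and E is conditioned on, so the path is blocked at E.
All paths are blocked; V ⊥ D | {E, R} holds.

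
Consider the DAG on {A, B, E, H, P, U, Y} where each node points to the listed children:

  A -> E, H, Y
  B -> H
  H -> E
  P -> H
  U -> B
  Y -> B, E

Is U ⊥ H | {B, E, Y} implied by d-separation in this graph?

Enumerating the 5 paths from U to H and testing each for blocking by {B, E, Y}:
Path 1: U → B ← Y ← A → E ← H
  Y is a chain here and Y is conditioned on, so the path is blocked at Y.
Path 2: U → B ← Y ← A → H
  Y is a chain here and Y is conditioned on, so the path is blocked at Y.
Path 3: U → B ← Y → E ← A → H
  Y is a fork here and Y is conditioned on, so the path is blocked at Y.
Path 4: U → B ← Y → E ← H
  Y is a fork here and Y is conditioned on, so the path is blocked at Y.
Path 5: U → B → H
  B is a chain here and B is conditioned on, so the path is blocked at B.
Since every path is blocked, d-separation holds.

Yes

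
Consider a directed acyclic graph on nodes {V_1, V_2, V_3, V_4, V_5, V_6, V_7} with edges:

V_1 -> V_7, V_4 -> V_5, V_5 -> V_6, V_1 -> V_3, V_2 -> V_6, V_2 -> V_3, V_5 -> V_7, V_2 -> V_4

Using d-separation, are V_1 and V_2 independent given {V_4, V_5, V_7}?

Enumerating the 3 paths from V_1 to V_2 and testing each for blocking by {V_4, V_5, V_7}:
Path 1: V_1 → V_7 ← V_5 → V_6 ← V_2
  V_5 is a fork here and V_5 is conditioned on, so the path is blocked at V_5.
Path 2: V_1 → V_7 ← V_5 ← V_4 ← V_2
  V_5 is a chain here and V_5 is conditioned on, so the path is blocked at V_5.
Path 3: V_1 → V_3 ← V_2
  V_3 is a collider here and neither V_3 nor any of its descendants is conditioned on, so the collider stays closed — the path is blocked at V_3.
Since every path is blocked, d-separation holds.

Yes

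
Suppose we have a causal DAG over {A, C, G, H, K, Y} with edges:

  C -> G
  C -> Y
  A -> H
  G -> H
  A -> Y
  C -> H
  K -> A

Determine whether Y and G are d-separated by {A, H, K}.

No

There are 4 undirected paths between Y and G; checking each against the conditioning set {A, H, K}:
  1. Y ← C → G — C:fork[open] ⇒ active
  2. Y ← C → H ← G — C:fork[open]; H:collider[open] ⇒ active
  3. Y ← A → H ← C → G — A:fork[blocks]; H:collider[open]; C:fork[open] ⇒ blocked
  4. Y ← A → H ← G — A:fork[blocks]; H:collider[open] ⇒ blocked
Since the path Y ← C → G is active, Y and G are not d-separated given {A, H, K}.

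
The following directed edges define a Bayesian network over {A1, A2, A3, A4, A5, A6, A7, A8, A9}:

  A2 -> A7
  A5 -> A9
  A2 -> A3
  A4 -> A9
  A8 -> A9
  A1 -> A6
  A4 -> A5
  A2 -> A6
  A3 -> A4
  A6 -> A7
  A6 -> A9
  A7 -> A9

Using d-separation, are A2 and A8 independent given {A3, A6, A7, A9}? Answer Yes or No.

There are 6 undirected paths between A2 and A8; checking each against the conditioning set {A3, A6, A7, A9}:
  1. A2 → A7 → A9 ← A8 — A7:chain[blocks]; A9:collider[open] ⇒ blocked
  2. A2 → A7 ← A6 → A9 ← A8 — A7:collider[open]; A6:fork[blocks]; A9:collider[open] ⇒ blocked
  3. A2 → A6 → A9 ← A8 — A6:chain[blocks]; A9:collider[open] ⇒ blocked
  4. A2 → A6 → A7 → A9 ← A8 — A6:chain[blocks]; A7:chain[blocks]; A9:collider[open] ⇒ blocked
  5. A2 → A3 → A4 → A9 ← A8 — A3:chain[blocks]; A4:chain[open]; A9:collider[open] ⇒ blocked
  6. A2 → A3 → A4 → A5 → A9 ← A8 — A3:chain[blocks]; A4:chain[open]; A5:chain[open]; A9:collider[open] ⇒ blocked
All paths are blocked; A2 ⊥ A8 | {A3, A6, A7, A9} holds.

Yes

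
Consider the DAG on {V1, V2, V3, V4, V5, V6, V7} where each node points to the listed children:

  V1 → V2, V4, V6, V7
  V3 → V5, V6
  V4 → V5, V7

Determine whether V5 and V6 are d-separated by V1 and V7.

3 paths connect V5 and V6; each must be blocked for d-separation to hold:
  1. V5 ← V4 → V7 ← V1 → V6 — V4:fork[open]; V7:collider[open]; V1:fork[blocks] ⇒ blocked
  2. V5 ← V4 ← V1 → V6 — V4:chain[open]; V1:fork[blocks] ⇒ blocked
  3. V5 ← V3 → V6 — V3:fork[open] ⇒ active
At least one path is unblocked, so d-separation fails.

No — V5 and V6 are not d-separated given {V1, V7}.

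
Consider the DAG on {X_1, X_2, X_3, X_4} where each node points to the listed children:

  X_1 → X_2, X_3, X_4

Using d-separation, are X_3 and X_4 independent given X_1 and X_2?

Yes

The only undirected path from X_3 to X_4 is:
Path 1: X_3 ← X_1 → X_4
  X_1 is a fork here and X_1 is conditioned on, so the path is blocked at X_1.
Since every path is blocked, d-separation holds.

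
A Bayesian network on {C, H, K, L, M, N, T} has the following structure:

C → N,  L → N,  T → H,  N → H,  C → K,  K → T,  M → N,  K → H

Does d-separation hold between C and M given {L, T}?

We examine all 3 paths between C and M:
  1. C → K → H ← N ← M — K:chain[open]; H:collider[blocks]; N:chain[open] ⇒ blocked
  2. C → K → T → H ← N ← M — K:chain[open]; T:chain[blocks]; H:collider[blocks]; N:chain[open] ⇒ blocked
  3. C → N ← M — N:collider[blocks] ⇒ blocked
Every path is blocked, so C and M are d-separated given {L, T}.

Yes — C and M are d-separated given {L, T}.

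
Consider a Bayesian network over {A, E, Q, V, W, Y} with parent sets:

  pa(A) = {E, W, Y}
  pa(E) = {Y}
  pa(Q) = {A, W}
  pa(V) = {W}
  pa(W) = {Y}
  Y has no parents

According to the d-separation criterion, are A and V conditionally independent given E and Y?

4 paths connect A and V; each must be blocked for d-separation to hold:
Path 1: A → Q ← W → V
  Q is a collider here and neither Q nor any of its descendants is conditioned on, so the collider stays closed — the path is blocked at Q.
Path 2: A ← Y → W → V
  Y is a fork here and Y is conditioned on, so the path is blocked at Y.
Path 3: A ← E ← Y → W → V
  E is a chain here and E is conditioned on, so the path is blocked at E.
Path 4: A ← W → V
  W is a fork and W is not conditioned on — no node blocks this path, so it is active.
At least one path is unblocked, so d-separation fails.

No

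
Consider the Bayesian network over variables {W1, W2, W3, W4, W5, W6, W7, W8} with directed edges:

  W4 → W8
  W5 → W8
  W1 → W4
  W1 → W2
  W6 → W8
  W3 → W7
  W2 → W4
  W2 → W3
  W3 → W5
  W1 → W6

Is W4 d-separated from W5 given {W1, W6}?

No

6 paths connect W4 and W5; each must be blocked for d-separation to hold:
Path 1: W4 → W8 ← W6 ← W1 → W2 → W3 → W5
  W8 is a collider here and neither W8 nor any of its descendants is conditioned on, so the collider stays closed — the path is blocked at W8.
Path 2: W4 → W8 ← W5
  W8 is a collider here and neither W8 nor any of its descendants is conditioned on, so the collider stays closed — the path is blocked at W8.
Path 3: W4 ← W1 → W6 → W8 ← W5
  W1 is a fork here and W1 is conditioned on, so the path is blocked at W1.
Path 4: W4 ← W1 → W2 → W3 → W5
  W1 is a fork here and W1 is conditioned on, so the path is blocked at W1.
Path 5: W4 ← W2 → W3 → W5
  W2 is a fork and W2 is not conditioned on; W3 is a chain and W3 is not conditioned on — no node blocks this path, so it is active.
Path 6: W4 ← W2 ← W1 → W6 → W8 ← W5
  W1 is a fork here and W1 is conditioned on, so the path is blocked at W1.
Since the path W4 ← W2 → W3 → W5 is active, W4 and W5 are not d-separated given {W1, W6}.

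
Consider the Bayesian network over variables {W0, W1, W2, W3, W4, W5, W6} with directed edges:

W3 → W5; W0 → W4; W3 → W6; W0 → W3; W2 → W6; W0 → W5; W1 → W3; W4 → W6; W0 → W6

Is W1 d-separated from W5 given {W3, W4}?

No

4 paths connect W1 and W5; each must be blocked for d-separation to hold:
  1. W1 → W3 → W5 — W3:chain[blocks] ⇒ blocked
  2. W1 → W3 ← W0 → W5 — W3:collider[open]; W0:fork[open] ⇒ active
  3. W1 → W3 → W6 ← W0 → W5 — W3:chain[blocks]; W6:collider[blocks]; W0:fork[open] ⇒ blocked
  4. W1 → W3 → W6 ← W4 ← W0 → W5 — W3:chain[blocks]; W6:collider[blocks]; W4:chain[blocks]; W0:fork[open] ⇒ blocked
Since the path W1 → W3 ← W0 → W5 is active, W1 and W5 are not d-separated given {W3, W4}.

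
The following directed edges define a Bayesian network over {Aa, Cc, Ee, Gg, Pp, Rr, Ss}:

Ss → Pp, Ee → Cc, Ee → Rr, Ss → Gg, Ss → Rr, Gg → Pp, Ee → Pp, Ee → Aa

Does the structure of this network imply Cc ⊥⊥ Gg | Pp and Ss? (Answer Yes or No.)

No

There are 4 undirected paths between Cc and Gg; checking each against the conditioning set {Pp, Ss}:
  1. Cc ← Ee → Rr ← Ss → Pp ← Gg — Ee:fork[open]; Rr:collider[blocks]; Ss:fork[blocks]; Pp:collider[open] ⇒ blocked
  2. Cc ← Ee → Rr ← Ss → Gg — Ee:fork[open]; Rr:collider[blocks]; Ss:fork[blocks] ⇒ blocked
  3. Cc ← Ee → Pp ← Ss → Gg — Ee:fork[open]; Pp:collider[open]; Ss:fork[blocks] ⇒ blocked
  4. Cc ← Ee → Pp ← Gg — Ee:fork[open]; Pp:collider[open] ⇒ active
At least one path is unblocked, so d-separation fails.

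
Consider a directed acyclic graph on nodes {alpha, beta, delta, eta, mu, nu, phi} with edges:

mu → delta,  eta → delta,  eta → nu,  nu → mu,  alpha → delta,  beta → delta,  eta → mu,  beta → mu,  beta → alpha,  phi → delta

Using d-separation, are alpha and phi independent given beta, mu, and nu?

We examine all 5 paths between alpha and phi:
Path 1: alpha → delta ← phi
  delta is a collider here and neither delta nor any of its descendants is conditioned on, so the collider stays closed — the path is blocked at delta.
Path 2: alpha ← beta → delta ← phi
  beta is a fork here and beta is conditioned on, so the path is blocked at beta.
Path 3: alpha ← beta → mu → delta ← phi
  beta is a fork here and beta is conditioned on, so the path is blocked at beta.
Path 4: alpha ← beta → mu ← eta → delta ← phi
  beta is a fork here and beta is conditioned on, so the path is blocked at beta.
Path 5: alpha ← beta → mu ← nu ← eta → delta ← phi
  beta is a fork here and beta is conditioned on, so the path is blocked at beta.
Every path is blocked, so alpha and phi are d-separated given {beta, mu, nu}.

Yes — alpha and phi are d-separated given {beta, mu, nu}.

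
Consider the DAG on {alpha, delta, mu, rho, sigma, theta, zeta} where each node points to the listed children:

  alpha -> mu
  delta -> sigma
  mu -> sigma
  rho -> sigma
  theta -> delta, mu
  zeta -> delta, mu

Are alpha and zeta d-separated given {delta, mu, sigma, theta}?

No

3 paths connect alpha and zeta; each must be blocked for d-separation to hold:
Path 1: alpha → mu → sigma ← delta ← zeta
  mu is a chain here and mu is conditioned on, so the path is blocked at mu.
Path 2: alpha → mu ← theta → delta ← zeta
  theta is a fork here and theta is conditioned on, so the path is blocked at theta.
Path 3: alpha → mu ← zeta
  mu is a collider and mu is conditioned on, which opens it — no node blocks this path, so it is active.
Because an active path exists, alpha and zeta are not d-separated.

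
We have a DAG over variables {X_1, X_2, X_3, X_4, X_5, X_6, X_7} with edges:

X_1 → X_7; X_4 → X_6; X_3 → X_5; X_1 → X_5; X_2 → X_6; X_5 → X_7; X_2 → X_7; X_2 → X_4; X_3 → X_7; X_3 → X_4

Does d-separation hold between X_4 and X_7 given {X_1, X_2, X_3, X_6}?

5 paths connect X_4 and X_7; each must be blocked for d-separation to hold:
Path 1: X_4 ← X_3 → X_5 ← X_1 → X_7
  X_3 is a fork here and X_3 is conditioned on, so the path is blocked at X_3.
Path 2: X_4 ← X_3 → X_5 → X_7
  X_3 is a fork here and X_3 is conditioned on, so the path is blocked at X_3.
Path 3: X_4 ← X_3 → X_7
  X_3 is a fork here and X_3 is conditioned on, so the path is blocked at X_3.
Path 4: X_4 ← X_2 → X_7
  X_2 is a fork here and X_2 is conditioned on, so the path is blocked at X_2.
Path 5: X_4 → X_6 ← X_2 → X_7
  X_2 is a fork here and X_2 is conditioned on, so the path is blocked at X_2.
All paths are blocked; X_4 ⊥ X_7 | {X_1, X_2, X_3, X_6} holds.

Yes — X_4 and X_7 are d-separated given {X_1, X_2, X_3, X_6}.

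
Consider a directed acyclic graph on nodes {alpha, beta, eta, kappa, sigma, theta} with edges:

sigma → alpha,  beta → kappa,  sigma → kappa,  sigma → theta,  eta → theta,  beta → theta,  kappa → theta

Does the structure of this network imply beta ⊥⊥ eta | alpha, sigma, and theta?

Enumerating the 3 paths from beta to eta and testing each for blocking by {alpha, sigma, theta}:
Path 1: beta → kappa ← sigma → theta ← eta
  sigma is a fork here and sigma is conditioned on, so the path is blocked at sigma.
Path 2: beta → kappa → theta ← eta
  kappa is a chain and kappa is not conditioned on; theta is a collider and theta is conditioned on, which opens it — no node blocks this path, so it is active.
Path 3: beta → theta ← eta
  theta is a collider and theta is conditioned on, which opens it — no node blocks this path, so it is active.
At least one path is unblocked, so d-separation fails.

No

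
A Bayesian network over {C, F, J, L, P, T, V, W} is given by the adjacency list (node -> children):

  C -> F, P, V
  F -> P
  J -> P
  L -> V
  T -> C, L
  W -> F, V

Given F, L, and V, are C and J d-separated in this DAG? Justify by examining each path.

Yes

We examine all 4 paths between C and J:
Path 1: C → V ← W → F → P ← J
  F is a chain here and F is conditioned on, so the path is blocked at F.
Path 2: C → F → P ← J
  F is a chain here and F is conditioned on, so the path is blocked at F.
Path 3: C ← T → L → V ← W → F → P ← J
  L is a chain here and L is conditioned on, so the path is blocked at L.
Path 4: C → P ← J
  P is a collider here and neither P nor any of its descendants is conditioned on, so the collider stays closed — the path is blocked at P.
All paths are blocked; C ⊥ J | {F, L, V} holds.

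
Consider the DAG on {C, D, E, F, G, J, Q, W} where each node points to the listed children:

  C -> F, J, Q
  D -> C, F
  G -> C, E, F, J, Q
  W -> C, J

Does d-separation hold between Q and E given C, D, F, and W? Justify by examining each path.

We examine all 6 paths between Q and E:
Path 1: Q ← C ← D → F ← G → E
  C is a chain here and C is conditioned on, so the path is blocked at C.
Path 2: Q ← C → J ← G → E
  C is a fork here and C is conditioned on, so the path is blocked at C.
Path 3: Q ← C ← W → J ← G → E
  C is a chain here and C is conditioned on, so the path is blocked at C.
Path 4: Q ← C → F ← G → E
  C is a fork here and C is conditioned on, so the path is blocked at C.
Path 5: Q ← C ← G → E
  C is a chain here and C is conditioned on, so the path is blocked at C.
Path 6: Q ← G → E
  G is a fork and G is not conditioned on — no node blocks this path, so it is active.
Because an active path exists, Q and E are not d-separated.

No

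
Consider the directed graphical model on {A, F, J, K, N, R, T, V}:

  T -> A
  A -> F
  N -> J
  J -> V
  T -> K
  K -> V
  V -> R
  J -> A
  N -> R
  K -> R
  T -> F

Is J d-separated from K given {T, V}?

No — J and K are not d-separated given {T, V}.

There are 6 undirected paths between J and K; checking each against the conditioning set {T, V}:
  1. J ← N → R ← V ← K — N:fork[open]; R:collider[blocks]; V:chain[blocks] ⇒ blocked
  2. J ← N → R ← K — N:fork[open]; R:collider[blocks] ⇒ blocked
  3. J → V → R ← K — V:chain[blocks]; R:collider[blocks] ⇒ blocked
  4. J → V ← K — V:collider[open] ⇒ active
  5. J → A → F ← T → K — A:chain[open]; F:collider[blocks]; T:fork[blocks] ⇒ blocked
  6. J → A ← T → K — A:collider[blocks]; T:fork[blocks] ⇒ blocked
Because an active path exists, J and K are not d-separated.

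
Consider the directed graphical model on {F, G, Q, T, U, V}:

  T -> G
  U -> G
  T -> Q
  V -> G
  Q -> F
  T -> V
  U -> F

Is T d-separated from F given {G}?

No

3 paths connect T and F; each must be blocked for d-separation to hold:
Path 1: T → G ← U → F
  G is a collider and G is conditioned on, which opens it; U is a fork and U is not conditioned on — no node blocks this path, so it is active.
Path 2: T → Q → F
  Q is a chain and Q is not conditioned on — no node blocks this path, so it is active.
Path 3: T → V → G ← U → F
  V is a chain and V is not conditioned on; G is a collider and G is conditioned on, which opens it; U is a fork and U is not conditioned on — no node blocks this path, so it is active.
At least one path is unblocked, so d-separation fails.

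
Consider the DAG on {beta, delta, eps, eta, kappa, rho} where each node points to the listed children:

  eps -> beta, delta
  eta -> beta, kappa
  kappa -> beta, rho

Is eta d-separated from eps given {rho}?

Yes

There are 2 undirected paths between eta and eps; checking each against the conditioning set {rho}:
Path 1: eta → beta ← eps
  beta is a collider here and neither beta nor any of its descendants is conditioned on, so the collider stays closed — the path is blocked at beta.
Path 2: eta → kappa → beta ← eps
  beta is a collider here and neither beta nor any of its descendants is conditioned on, so the collider stays closed — the path is blocked at beta.
Since every path is blocked, d-separation holds.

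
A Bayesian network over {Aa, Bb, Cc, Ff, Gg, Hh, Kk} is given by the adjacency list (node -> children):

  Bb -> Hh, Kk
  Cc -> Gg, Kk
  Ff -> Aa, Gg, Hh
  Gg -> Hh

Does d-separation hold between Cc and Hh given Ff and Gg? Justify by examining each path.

Enumerating the 3 paths from Cc to Hh and testing each for blocking by {Ff, Gg}:
Path 1: Cc → Kk ← Bb → Hh
  Kk is a collider here and neither Kk nor any of its descendants is conditioned on, so the collider stays closed — the path is blocked at Kk.
Path 2: Cc → Gg ← Ff → Hh
  Ff is a fork here and Ff is conditioned on, so the path is blocked at Ff.
Path 3: Cc → Gg → Hh
  Gg is a chain here and Gg is conditioned on, so the path is blocked at Gg.
Since every path is blocked, d-separation holds.

Yes — Cc and Hh are d-separated given {Ff, Gg}.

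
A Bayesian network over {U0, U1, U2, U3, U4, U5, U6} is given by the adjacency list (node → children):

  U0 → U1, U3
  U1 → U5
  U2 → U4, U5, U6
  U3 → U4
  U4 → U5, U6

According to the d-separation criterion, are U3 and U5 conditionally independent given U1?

No

We examine all 4 paths between U3 and U5:
Path 1: U3 → U4 → U5
  U4 is a chain and U4 is not conditioned on — no node blocks this path, so it is active.
Path 2: U3 → U4 → U6 ← U2 → U5
  U6 is a collider here and neither U6 nor any of its descendants is conditioned on, so the collider stays closed — the path is blocked at U6.
Path 3: U3 → U4 ← U2 → U5
  U4 is a collider here and neither U4 nor any of its descendants is conditioned on, so the collider stays closed — the path is blocked at U4.
Path 4: U3 ← U0 → U1 → U5
  U1 is a chain here and U1 is conditioned on, so the path is blocked at U1.
Since the path U3 → U4 → U5 is active, U3 and U5 are not d-separated given {U1}.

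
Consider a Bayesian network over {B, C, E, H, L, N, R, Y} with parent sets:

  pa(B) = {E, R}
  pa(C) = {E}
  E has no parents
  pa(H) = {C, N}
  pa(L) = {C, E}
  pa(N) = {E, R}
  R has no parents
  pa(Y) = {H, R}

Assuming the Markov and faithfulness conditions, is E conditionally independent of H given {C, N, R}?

We examine all 6 paths between E and H:
Path 1: E → C → H
  C is a chain here and C is conditioned on, so the path is blocked at C.
Path 2: E → N ← R → Y ← H
  R is a fork here and R is conditioned on, so the path is blocked at R.
Path 3: E → N → H
  N is a chain here and N is conditioned on, so the path is blocked at N.
Path 4: E → B ← R → N → H
  B is a collider here and neither B nor any of its descendants is conditioned on, so the collider stays closed — the path is blocked at B.
Path 5: E → B ← R → Y ← H
  B is a collider here and neither B nor any of its descendants is conditioned on, so the collider stays closed — the path is blocked at B.
Path 6: E → L ← C → H
  L is a collider here and neither L nor any of its descendants is conditioned on, so the collider stays closed — the path is blocked at L.
All paths are blocked; E ⊥ H | {C, N, R} holds.

Yes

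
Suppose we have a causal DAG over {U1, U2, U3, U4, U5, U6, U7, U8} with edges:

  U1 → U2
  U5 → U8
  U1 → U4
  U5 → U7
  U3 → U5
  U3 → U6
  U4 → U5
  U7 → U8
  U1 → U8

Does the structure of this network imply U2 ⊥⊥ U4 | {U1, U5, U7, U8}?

3 paths connect U2 and U4; each must be blocked for d-separation to hold:
  1. U2 ← U1 → U4 — U1:fork[blocks] ⇒ blocked
  2. U2 ← U1 → U8 ← U5 ← U4 — U1:fork[blocks]; U8:collider[open]; U5:chain[blocks] ⇒ blocked
  3. U2 ← U1 → U8 ← U7 ← U5 ← U4 — U1:fork[blocks]; U8:collider[open]; U7:chain[blocks]; U5:chain[blocks] ⇒ blocked
Since every path is blocked, d-separation holds.

Yes — U2 and U4 are d-separated given {U1, U5, U7, U8}.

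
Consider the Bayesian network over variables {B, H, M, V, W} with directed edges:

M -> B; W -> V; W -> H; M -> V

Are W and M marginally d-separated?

Only one path connects W and M:
Path 1: W → V ← M
  V is a collider here and neither V nor any of its descendants is conditioned on, so the collider stays closed — the path is blocked at V.
Since every path is blocked, d-separation holds.

Yes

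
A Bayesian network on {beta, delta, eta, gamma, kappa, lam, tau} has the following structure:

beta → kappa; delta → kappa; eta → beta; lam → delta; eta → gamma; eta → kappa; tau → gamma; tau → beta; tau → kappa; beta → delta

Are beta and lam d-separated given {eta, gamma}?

We examine all 6 paths between beta and lam:
Path 1: beta → kappa ← delta ← lam
  kappa is a collider here and neither kappa nor any of its descendants is conditioned on, so the collider stays closed — the path is blocked at kappa.
Path 2: beta ← tau → kappa ← delta ← lam
  kappa is a collider here and neither kappa nor any of its descendants is conditioned on, so the collider stays closed — the path is blocked at kappa.
Path 3: beta ← tau → gamma ← eta → kappa ← delta ← lam
  eta is a fork here and eta is conditioned on, so the path is blocked at eta.
Path 4: beta ← eta → kappa ← delta ← lam
  eta is a fork here and eta is conditioned on, so the path is blocked at eta.
Path 5: beta ← eta → gamma ← tau → kappa ← delta ← lam
  eta is a fork here and eta is conditioned on, so the path is blocked at eta.
Path 6: beta → delta ← lam
  delta is a collider here and neither delta nor any of its descendants is conditioned on, so the collider stays closed — the path is blocked at delta.
Since every path is blocked, d-separation holds.

Yes — beta and lam are d-separated given {eta, gamma}.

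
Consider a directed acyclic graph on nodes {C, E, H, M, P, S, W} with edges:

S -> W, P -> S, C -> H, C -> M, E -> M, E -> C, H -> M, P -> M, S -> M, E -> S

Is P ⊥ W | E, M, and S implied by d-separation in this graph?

Yes

Enumerating the 5 paths from P to W and testing each for blocking by {E, M, S}:
Path 1: P → S → W
  S is a chain here and S is conditioned on, so the path is blocked at S.
Path 2: P → M ← E → S → W
  E is a fork here and E is conditioned on, so the path is blocked at E.
Path 3: P → M ← S → W
  S is a fork here and S is conditioned on, so the path is blocked at S.
Path 4: P → M ← C ← E → S → W
  E is a fork here and E is conditioned on, so the path is blocked at E.
Path 5: P → M ← H ← C ← E → S → W
  E is a fork here and E is conditioned on, so the path is blocked at E.
Since every path is blocked, d-separation holds.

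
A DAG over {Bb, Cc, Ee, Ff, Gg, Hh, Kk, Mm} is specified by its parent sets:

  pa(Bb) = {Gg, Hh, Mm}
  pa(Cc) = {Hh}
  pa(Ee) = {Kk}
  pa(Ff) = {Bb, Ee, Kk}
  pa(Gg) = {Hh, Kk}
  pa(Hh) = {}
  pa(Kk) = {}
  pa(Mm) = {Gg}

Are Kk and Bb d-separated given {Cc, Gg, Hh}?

Yes — Kk and Bb are d-separated given {Cc, Gg, Hh}.

We examine all 5 paths between Kk and Bb:
Path 1: Kk → Ff ← Bb
  Ff is a collider here and neither Ff nor any of its descendants is conditioned on, so the collider stays closed — the path is blocked at Ff.
Path 2: Kk → Gg → Bb
  Gg is a chain here and Gg is conditioned on, so the path is blocked at Gg.
Path 3: Kk → Gg → Mm → Bb
  Gg is a chain here and Gg is conditioned on, so the path is blocked at Gg.
Path 4: Kk → Gg ← Hh → Bb
  Hh is a fork here and Hh is conditioned on, so the path is blocked at Hh.
Path 5: Kk → Ee → Ff ← Bb
  Ff is a collider here and neither Ff nor any of its descendants is conditioned on, so the collider stays closed — the path is blocked at Ff.
Since every path is blocked, d-separation holds.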